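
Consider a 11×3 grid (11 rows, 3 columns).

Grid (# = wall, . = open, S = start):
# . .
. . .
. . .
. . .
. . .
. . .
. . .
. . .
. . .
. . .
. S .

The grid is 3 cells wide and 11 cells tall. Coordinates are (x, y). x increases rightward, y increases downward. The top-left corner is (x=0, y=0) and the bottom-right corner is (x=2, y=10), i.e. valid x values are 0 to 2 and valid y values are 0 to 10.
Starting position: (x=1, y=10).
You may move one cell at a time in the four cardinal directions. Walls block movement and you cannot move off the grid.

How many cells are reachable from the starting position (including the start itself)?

Answer: Reachable cells: 32

Derivation:
BFS flood-fill from (x=1, y=10):
  Distance 0: (x=1, y=10)
  Distance 1: (x=1, y=9), (x=0, y=10), (x=2, y=10)
  Distance 2: (x=1, y=8), (x=0, y=9), (x=2, y=9)
  Distance 3: (x=1, y=7), (x=0, y=8), (x=2, y=8)
  Distance 4: (x=1, y=6), (x=0, y=7), (x=2, y=7)
  Distance 5: (x=1, y=5), (x=0, y=6), (x=2, y=6)
  Distance 6: (x=1, y=4), (x=0, y=5), (x=2, y=5)
  Distance 7: (x=1, y=3), (x=0, y=4), (x=2, y=4)
  Distance 8: (x=1, y=2), (x=0, y=3), (x=2, y=3)
  Distance 9: (x=1, y=1), (x=0, y=2), (x=2, y=2)
  Distance 10: (x=1, y=0), (x=0, y=1), (x=2, y=1)
  Distance 11: (x=2, y=0)
Total reachable: 32 (grid has 32 open cells total)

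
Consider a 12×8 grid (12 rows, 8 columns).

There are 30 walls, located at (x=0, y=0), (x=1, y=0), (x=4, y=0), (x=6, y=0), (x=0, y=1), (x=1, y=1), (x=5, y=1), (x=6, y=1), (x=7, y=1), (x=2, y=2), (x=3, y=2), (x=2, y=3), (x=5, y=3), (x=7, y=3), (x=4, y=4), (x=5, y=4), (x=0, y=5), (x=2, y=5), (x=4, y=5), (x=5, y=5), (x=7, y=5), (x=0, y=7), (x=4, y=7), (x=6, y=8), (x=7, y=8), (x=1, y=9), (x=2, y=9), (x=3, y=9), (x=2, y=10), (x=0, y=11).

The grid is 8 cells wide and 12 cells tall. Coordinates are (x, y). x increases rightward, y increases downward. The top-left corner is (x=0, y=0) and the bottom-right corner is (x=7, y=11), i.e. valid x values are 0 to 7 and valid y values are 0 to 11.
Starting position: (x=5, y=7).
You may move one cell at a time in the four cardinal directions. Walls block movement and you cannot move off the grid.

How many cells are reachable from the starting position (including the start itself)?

BFS flood-fill from (x=5, y=7):
  Distance 0: (x=5, y=7)
  Distance 1: (x=5, y=6), (x=6, y=7), (x=5, y=8)
  Distance 2: (x=4, y=6), (x=6, y=6), (x=7, y=7), (x=4, y=8), (x=5, y=9)
  Distance 3: (x=6, y=5), (x=3, y=6), (x=7, y=6), (x=3, y=8), (x=4, y=9), (x=6, y=9), (x=5, y=10)
  Distance 4: (x=6, y=4), (x=3, y=5), (x=2, y=6), (x=3, y=7), (x=2, y=8), (x=7, y=9), (x=4, y=10), (x=6, y=10), (x=5, y=11)
  Distance 5: (x=6, y=3), (x=3, y=4), (x=7, y=4), (x=1, y=6), (x=2, y=7), (x=1, y=8), (x=3, y=10), (x=7, y=10), (x=4, y=11), (x=6, y=11)
  Distance 6: (x=6, y=2), (x=3, y=3), (x=2, y=4), (x=1, y=5), (x=0, y=6), (x=1, y=7), (x=0, y=8), (x=3, y=11), (x=7, y=11)
  Distance 7: (x=5, y=2), (x=7, y=2), (x=4, y=3), (x=1, y=4), (x=0, y=9), (x=2, y=11)
  Distance 8: (x=4, y=2), (x=1, y=3), (x=0, y=4), (x=0, y=10), (x=1, y=11)
  Distance 9: (x=4, y=1), (x=1, y=2), (x=0, y=3), (x=1, y=10)
  Distance 10: (x=3, y=1), (x=0, y=2)
  Distance 11: (x=3, y=0), (x=2, y=1)
  Distance 12: (x=2, y=0)
Total reachable: 64 (grid has 66 open cells total)

Answer: Reachable cells: 64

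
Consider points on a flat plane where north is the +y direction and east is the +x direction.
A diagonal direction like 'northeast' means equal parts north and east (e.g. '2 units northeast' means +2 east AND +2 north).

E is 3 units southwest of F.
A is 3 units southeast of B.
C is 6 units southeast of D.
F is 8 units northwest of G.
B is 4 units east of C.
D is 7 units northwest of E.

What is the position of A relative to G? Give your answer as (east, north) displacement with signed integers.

Answer: A is at (east=-5, north=3) relative to G.

Derivation:
Place G at the origin (east=0, north=0).
  F is 8 units northwest of G: delta (east=-8, north=+8); F at (east=-8, north=8).
  E is 3 units southwest of F: delta (east=-3, north=-3); E at (east=-11, north=5).
  D is 7 units northwest of E: delta (east=-7, north=+7); D at (east=-18, north=12).
  C is 6 units southeast of D: delta (east=+6, north=-6); C at (east=-12, north=6).
  B is 4 units east of C: delta (east=+4, north=+0); B at (east=-8, north=6).
  A is 3 units southeast of B: delta (east=+3, north=-3); A at (east=-5, north=3).
Therefore A relative to G: (east=-5, north=3).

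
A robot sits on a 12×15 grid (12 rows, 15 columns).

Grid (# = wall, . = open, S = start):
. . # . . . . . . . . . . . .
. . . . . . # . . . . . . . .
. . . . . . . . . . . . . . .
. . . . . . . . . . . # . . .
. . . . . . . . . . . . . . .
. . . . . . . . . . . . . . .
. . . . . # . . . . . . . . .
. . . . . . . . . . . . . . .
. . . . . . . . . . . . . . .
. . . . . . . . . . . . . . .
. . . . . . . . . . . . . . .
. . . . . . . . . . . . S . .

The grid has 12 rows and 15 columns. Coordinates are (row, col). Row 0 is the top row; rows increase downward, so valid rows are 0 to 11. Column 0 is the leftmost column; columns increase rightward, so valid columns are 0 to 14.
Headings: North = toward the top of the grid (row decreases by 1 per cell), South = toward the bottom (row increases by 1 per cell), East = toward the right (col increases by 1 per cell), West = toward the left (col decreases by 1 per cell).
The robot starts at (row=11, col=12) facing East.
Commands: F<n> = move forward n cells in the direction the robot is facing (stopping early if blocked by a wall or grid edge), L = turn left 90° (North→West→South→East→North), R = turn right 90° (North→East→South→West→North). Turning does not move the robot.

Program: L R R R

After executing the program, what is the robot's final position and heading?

Answer: Final position: (row=11, col=12), facing West

Derivation:
Start: (row=11, col=12), facing East
  L: turn left, now facing North
  R: turn right, now facing East
  R: turn right, now facing South
  R: turn right, now facing West
Final: (row=11, col=12), facing West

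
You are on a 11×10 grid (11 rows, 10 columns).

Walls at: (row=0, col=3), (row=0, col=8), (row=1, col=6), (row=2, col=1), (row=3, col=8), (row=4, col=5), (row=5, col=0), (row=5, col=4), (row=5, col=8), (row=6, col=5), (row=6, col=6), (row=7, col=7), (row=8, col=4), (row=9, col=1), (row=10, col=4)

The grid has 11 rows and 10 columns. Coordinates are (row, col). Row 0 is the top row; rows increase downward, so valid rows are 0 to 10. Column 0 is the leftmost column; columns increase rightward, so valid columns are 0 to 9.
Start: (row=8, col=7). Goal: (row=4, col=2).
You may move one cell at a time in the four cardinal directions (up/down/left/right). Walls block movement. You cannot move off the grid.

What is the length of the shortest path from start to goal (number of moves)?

BFS from (row=8, col=7) until reaching (row=4, col=2):
  Distance 0: (row=8, col=7)
  Distance 1: (row=8, col=6), (row=8, col=8), (row=9, col=7)
  Distance 2: (row=7, col=6), (row=7, col=8), (row=8, col=5), (row=8, col=9), (row=9, col=6), (row=9, col=8), (row=10, col=7)
  Distance 3: (row=6, col=8), (row=7, col=5), (row=7, col=9), (row=9, col=5), (row=9, col=9), (row=10, col=6), (row=10, col=8)
  Distance 4: (row=6, col=7), (row=6, col=9), (row=7, col=4), (row=9, col=4), (row=10, col=5), (row=10, col=9)
  Distance 5: (row=5, col=7), (row=5, col=9), (row=6, col=4), (row=7, col=3), (row=9, col=3)
  Distance 6: (row=4, col=7), (row=4, col=9), (row=5, col=6), (row=6, col=3), (row=7, col=2), (row=8, col=3), (row=9, col=2), (row=10, col=3)
  Distance 7: (row=3, col=7), (row=3, col=9), (row=4, col=6), (row=4, col=8), (row=5, col=3), (row=5, col=5), (row=6, col=2), (row=7, col=1), (row=8, col=2), (row=10, col=2)
  Distance 8: (row=2, col=7), (row=2, col=9), (row=3, col=6), (row=4, col=3), (row=5, col=2), (row=6, col=1), (row=7, col=0), (row=8, col=1), (row=10, col=1)
  Distance 9: (row=1, col=7), (row=1, col=9), (row=2, col=6), (row=2, col=8), (row=3, col=3), (row=3, col=5), (row=4, col=2), (row=4, col=4), (row=5, col=1), (row=6, col=0), (row=8, col=0), (row=10, col=0)  <- goal reached here
One shortest path (9 moves): (row=8, col=7) -> (row=8, col=6) -> (row=8, col=5) -> (row=7, col=5) -> (row=7, col=4) -> (row=7, col=3) -> (row=7, col=2) -> (row=6, col=2) -> (row=5, col=2) -> (row=4, col=2)

Answer: Shortest path length: 9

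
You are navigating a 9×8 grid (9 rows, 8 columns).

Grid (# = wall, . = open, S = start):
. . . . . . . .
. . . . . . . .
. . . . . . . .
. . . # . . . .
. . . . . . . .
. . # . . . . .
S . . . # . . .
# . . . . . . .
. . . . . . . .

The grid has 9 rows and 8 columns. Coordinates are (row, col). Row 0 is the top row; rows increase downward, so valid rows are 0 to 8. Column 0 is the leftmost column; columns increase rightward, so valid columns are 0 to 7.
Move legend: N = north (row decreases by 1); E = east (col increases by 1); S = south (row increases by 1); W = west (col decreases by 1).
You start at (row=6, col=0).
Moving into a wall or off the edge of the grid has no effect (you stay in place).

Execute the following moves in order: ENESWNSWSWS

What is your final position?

Start: (row=6, col=0)
  E (east): (row=6, col=0) -> (row=6, col=1)
  N (north): (row=6, col=1) -> (row=5, col=1)
  E (east): blocked, stay at (row=5, col=1)
  S (south): (row=5, col=1) -> (row=6, col=1)
  W (west): (row=6, col=1) -> (row=6, col=0)
  N (north): (row=6, col=0) -> (row=5, col=0)
  S (south): (row=5, col=0) -> (row=6, col=0)
  W (west): blocked, stay at (row=6, col=0)
  S (south): blocked, stay at (row=6, col=0)
  W (west): blocked, stay at (row=6, col=0)
  S (south): blocked, stay at (row=6, col=0)
Final: (row=6, col=0)

Answer: Final position: (row=6, col=0)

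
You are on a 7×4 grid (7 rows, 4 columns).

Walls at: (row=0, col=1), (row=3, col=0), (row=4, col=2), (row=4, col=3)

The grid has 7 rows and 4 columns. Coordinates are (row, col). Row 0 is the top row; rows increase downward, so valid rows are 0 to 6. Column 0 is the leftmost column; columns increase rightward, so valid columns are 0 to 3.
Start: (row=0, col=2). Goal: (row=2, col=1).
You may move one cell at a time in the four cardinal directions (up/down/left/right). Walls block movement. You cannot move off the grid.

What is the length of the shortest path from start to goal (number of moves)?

Answer: Shortest path length: 3

Derivation:
BFS from (row=0, col=2) until reaching (row=2, col=1):
  Distance 0: (row=0, col=2)
  Distance 1: (row=0, col=3), (row=1, col=2)
  Distance 2: (row=1, col=1), (row=1, col=3), (row=2, col=2)
  Distance 3: (row=1, col=0), (row=2, col=1), (row=2, col=3), (row=3, col=2)  <- goal reached here
One shortest path (3 moves): (row=0, col=2) -> (row=1, col=2) -> (row=1, col=1) -> (row=2, col=1)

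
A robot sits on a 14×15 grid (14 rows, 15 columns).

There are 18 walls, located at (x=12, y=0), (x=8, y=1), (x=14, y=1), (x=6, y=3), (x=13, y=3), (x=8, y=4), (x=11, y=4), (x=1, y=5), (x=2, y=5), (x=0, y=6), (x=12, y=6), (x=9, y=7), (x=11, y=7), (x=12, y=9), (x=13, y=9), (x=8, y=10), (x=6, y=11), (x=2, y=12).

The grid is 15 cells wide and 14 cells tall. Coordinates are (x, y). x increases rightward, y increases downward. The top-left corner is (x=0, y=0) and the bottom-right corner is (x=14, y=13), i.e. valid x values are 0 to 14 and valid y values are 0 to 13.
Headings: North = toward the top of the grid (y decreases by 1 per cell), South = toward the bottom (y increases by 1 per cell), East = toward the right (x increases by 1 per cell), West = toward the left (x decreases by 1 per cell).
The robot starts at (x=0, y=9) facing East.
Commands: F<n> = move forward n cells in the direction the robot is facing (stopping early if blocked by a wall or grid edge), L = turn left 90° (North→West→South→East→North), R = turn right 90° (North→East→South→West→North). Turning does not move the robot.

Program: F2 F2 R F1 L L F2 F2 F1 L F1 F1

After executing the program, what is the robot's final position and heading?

Start: (x=0, y=9), facing East
  F2: move forward 2, now at (x=2, y=9)
  F2: move forward 2, now at (x=4, y=9)
  R: turn right, now facing South
  F1: move forward 1, now at (x=4, y=10)
  L: turn left, now facing East
  L: turn left, now facing North
  F2: move forward 2, now at (x=4, y=8)
  F2: move forward 2, now at (x=4, y=6)
  F1: move forward 1, now at (x=4, y=5)
  L: turn left, now facing West
  F1: move forward 1, now at (x=3, y=5)
  F1: move forward 0/1 (blocked), now at (x=3, y=5)
Final: (x=3, y=5), facing West

Answer: Final position: (x=3, y=5), facing West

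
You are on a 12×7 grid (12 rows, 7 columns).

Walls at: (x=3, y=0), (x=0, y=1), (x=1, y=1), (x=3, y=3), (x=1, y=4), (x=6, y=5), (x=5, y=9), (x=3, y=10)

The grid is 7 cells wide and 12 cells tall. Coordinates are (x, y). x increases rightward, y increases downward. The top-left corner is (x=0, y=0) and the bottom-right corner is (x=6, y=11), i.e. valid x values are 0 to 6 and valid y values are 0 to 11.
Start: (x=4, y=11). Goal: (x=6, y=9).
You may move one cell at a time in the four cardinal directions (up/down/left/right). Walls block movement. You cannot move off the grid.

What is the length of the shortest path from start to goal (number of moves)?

BFS from (x=4, y=11) until reaching (x=6, y=9):
  Distance 0: (x=4, y=11)
  Distance 1: (x=4, y=10), (x=3, y=11), (x=5, y=11)
  Distance 2: (x=4, y=9), (x=5, y=10), (x=2, y=11), (x=6, y=11)
  Distance 3: (x=4, y=8), (x=3, y=9), (x=2, y=10), (x=6, y=10), (x=1, y=11)
  Distance 4: (x=4, y=7), (x=3, y=8), (x=5, y=8), (x=2, y=9), (x=6, y=9), (x=1, y=10), (x=0, y=11)  <- goal reached here
One shortest path (4 moves): (x=4, y=11) -> (x=5, y=11) -> (x=6, y=11) -> (x=6, y=10) -> (x=6, y=9)

Answer: Shortest path length: 4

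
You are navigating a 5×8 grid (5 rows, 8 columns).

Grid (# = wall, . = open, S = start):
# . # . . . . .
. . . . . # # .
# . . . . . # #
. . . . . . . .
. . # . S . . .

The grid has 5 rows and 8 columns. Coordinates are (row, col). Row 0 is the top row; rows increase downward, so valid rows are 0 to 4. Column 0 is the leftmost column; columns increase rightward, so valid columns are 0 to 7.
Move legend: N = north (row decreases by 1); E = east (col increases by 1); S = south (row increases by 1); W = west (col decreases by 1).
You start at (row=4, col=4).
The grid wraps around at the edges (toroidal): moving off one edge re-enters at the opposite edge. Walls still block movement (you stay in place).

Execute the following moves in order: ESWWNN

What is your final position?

Answer: Final position: (row=3, col=3)

Derivation:
Start: (row=4, col=4)
  E (east): (row=4, col=4) -> (row=4, col=5)
  S (south): (row=4, col=5) -> (row=0, col=5)
  W (west): (row=0, col=5) -> (row=0, col=4)
  W (west): (row=0, col=4) -> (row=0, col=3)
  N (north): (row=0, col=3) -> (row=4, col=3)
  N (north): (row=4, col=3) -> (row=3, col=3)
Final: (row=3, col=3)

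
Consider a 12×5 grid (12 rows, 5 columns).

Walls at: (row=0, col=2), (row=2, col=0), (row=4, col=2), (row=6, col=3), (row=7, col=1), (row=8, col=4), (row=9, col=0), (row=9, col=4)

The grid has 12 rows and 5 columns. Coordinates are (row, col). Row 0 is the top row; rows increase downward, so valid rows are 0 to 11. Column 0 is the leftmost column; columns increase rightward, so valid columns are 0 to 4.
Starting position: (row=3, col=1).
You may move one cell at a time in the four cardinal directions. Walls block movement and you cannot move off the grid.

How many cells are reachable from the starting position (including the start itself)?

BFS flood-fill from (row=3, col=1):
  Distance 0: (row=3, col=1)
  Distance 1: (row=2, col=1), (row=3, col=0), (row=3, col=2), (row=4, col=1)
  Distance 2: (row=1, col=1), (row=2, col=2), (row=3, col=3), (row=4, col=0), (row=5, col=1)
  Distance 3: (row=0, col=1), (row=1, col=0), (row=1, col=2), (row=2, col=3), (row=3, col=4), (row=4, col=3), (row=5, col=0), (row=5, col=2), (row=6, col=1)
  Distance 4: (row=0, col=0), (row=1, col=3), (row=2, col=4), (row=4, col=4), (row=5, col=3), (row=6, col=0), (row=6, col=2)
  Distance 5: (row=0, col=3), (row=1, col=4), (row=5, col=4), (row=7, col=0), (row=7, col=2)
  Distance 6: (row=0, col=4), (row=6, col=4), (row=7, col=3), (row=8, col=0), (row=8, col=2)
  Distance 7: (row=7, col=4), (row=8, col=1), (row=8, col=3), (row=9, col=2)
  Distance 8: (row=9, col=1), (row=9, col=3), (row=10, col=2)
  Distance 9: (row=10, col=1), (row=10, col=3), (row=11, col=2)
  Distance 10: (row=10, col=0), (row=10, col=4), (row=11, col=1), (row=11, col=3)
  Distance 11: (row=11, col=0), (row=11, col=4)
Total reachable: 52 (grid has 52 open cells total)

Answer: Reachable cells: 52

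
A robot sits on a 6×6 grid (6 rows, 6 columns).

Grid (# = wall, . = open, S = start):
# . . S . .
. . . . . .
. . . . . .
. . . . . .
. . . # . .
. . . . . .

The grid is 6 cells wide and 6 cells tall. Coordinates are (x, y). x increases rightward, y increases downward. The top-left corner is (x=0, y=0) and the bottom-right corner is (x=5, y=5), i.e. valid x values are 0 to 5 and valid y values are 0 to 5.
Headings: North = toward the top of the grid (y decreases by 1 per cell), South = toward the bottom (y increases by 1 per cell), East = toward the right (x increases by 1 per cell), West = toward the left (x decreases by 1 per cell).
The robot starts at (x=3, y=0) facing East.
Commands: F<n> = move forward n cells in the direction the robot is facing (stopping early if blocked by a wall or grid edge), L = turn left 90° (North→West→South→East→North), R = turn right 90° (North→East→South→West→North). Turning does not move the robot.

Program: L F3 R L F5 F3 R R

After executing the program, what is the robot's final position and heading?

Start: (x=3, y=0), facing East
  L: turn left, now facing North
  F3: move forward 0/3 (blocked), now at (x=3, y=0)
  R: turn right, now facing East
  L: turn left, now facing North
  F5: move forward 0/5 (blocked), now at (x=3, y=0)
  F3: move forward 0/3 (blocked), now at (x=3, y=0)
  R: turn right, now facing East
  R: turn right, now facing South
Final: (x=3, y=0), facing South

Answer: Final position: (x=3, y=0), facing South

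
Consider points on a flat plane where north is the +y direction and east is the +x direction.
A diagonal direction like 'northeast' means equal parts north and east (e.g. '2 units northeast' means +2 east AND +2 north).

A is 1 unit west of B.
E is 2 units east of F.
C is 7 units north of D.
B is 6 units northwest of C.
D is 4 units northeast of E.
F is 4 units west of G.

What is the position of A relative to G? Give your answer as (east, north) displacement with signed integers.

Answer: A is at (east=-5, north=17) relative to G.

Derivation:
Place G at the origin (east=0, north=0).
  F is 4 units west of G: delta (east=-4, north=+0); F at (east=-4, north=0).
  E is 2 units east of F: delta (east=+2, north=+0); E at (east=-2, north=0).
  D is 4 units northeast of E: delta (east=+4, north=+4); D at (east=2, north=4).
  C is 7 units north of D: delta (east=+0, north=+7); C at (east=2, north=11).
  B is 6 units northwest of C: delta (east=-6, north=+6); B at (east=-4, north=17).
  A is 1 unit west of B: delta (east=-1, north=+0); A at (east=-5, north=17).
Therefore A relative to G: (east=-5, north=17).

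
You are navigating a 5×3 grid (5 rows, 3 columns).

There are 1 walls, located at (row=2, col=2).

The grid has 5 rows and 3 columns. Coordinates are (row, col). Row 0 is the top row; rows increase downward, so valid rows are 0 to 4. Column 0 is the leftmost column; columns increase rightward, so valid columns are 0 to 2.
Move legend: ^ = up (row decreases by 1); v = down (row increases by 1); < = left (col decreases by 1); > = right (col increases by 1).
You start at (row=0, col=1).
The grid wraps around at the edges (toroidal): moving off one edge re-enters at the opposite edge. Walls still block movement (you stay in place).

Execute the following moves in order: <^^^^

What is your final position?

Start: (row=0, col=1)
  < (left): (row=0, col=1) -> (row=0, col=0)
  ^ (up): (row=0, col=0) -> (row=4, col=0)
  ^ (up): (row=4, col=0) -> (row=3, col=0)
  ^ (up): (row=3, col=0) -> (row=2, col=0)
  ^ (up): (row=2, col=0) -> (row=1, col=0)
Final: (row=1, col=0)

Answer: Final position: (row=1, col=0)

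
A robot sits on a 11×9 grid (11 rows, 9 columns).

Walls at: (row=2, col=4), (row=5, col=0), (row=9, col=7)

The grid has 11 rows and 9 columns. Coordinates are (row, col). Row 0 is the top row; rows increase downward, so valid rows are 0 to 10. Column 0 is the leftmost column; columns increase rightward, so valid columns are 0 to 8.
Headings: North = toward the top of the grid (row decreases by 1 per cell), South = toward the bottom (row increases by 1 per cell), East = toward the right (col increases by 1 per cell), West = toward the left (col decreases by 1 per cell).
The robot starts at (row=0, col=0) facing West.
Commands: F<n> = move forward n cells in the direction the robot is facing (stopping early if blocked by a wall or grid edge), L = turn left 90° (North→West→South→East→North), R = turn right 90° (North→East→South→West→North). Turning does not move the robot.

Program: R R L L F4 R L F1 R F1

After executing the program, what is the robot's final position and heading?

Start: (row=0, col=0), facing West
  R: turn right, now facing North
  R: turn right, now facing East
  L: turn left, now facing North
  L: turn left, now facing West
  F4: move forward 0/4 (blocked), now at (row=0, col=0)
  R: turn right, now facing North
  L: turn left, now facing West
  F1: move forward 0/1 (blocked), now at (row=0, col=0)
  R: turn right, now facing North
  F1: move forward 0/1 (blocked), now at (row=0, col=0)
Final: (row=0, col=0), facing North

Answer: Final position: (row=0, col=0), facing North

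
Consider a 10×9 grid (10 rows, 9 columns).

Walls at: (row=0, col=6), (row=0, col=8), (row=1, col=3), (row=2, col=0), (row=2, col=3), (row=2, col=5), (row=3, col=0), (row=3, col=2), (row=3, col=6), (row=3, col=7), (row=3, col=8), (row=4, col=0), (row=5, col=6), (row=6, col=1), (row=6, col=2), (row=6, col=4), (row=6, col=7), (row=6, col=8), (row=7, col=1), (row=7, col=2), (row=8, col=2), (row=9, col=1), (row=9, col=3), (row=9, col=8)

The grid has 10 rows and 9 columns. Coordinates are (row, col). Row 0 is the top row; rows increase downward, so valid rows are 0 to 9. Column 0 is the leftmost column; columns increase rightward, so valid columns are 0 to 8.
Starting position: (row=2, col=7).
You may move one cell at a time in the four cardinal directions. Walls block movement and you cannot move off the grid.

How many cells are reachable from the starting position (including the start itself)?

BFS flood-fill from (row=2, col=7):
  Distance 0: (row=2, col=7)
  Distance 1: (row=1, col=7), (row=2, col=6), (row=2, col=8)
  Distance 2: (row=0, col=7), (row=1, col=6), (row=1, col=8)
  Distance 3: (row=1, col=5)
  Distance 4: (row=0, col=5), (row=1, col=4)
  Distance 5: (row=0, col=4), (row=2, col=4)
  Distance 6: (row=0, col=3), (row=3, col=4)
  Distance 7: (row=0, col=2), (row=3, col=3), (row=3, col=5), (row=4, col=4)
  Distance 8: (row=0, col=1), (row=1, col=2), (row=4, col=3), (row=4, col=5), (row=5, col=4)
  Distance 9: (row=0, col=0), (row=1, col=1), (row=2, col=2), (row=4, col=2), (row=4, col=6), (row=5, col=3), (row=5, col=5)
  Distance 10: (row=1, col=0), (row=2, col=1), (row=4, col=1), (row=4, col=7), (row=5, col=2), (row=6, col=3), (row=6, col=5)
  Distance 11: (row=3, col=1), (row=4, col=8), (row=5, col=1), (row=5, col=7), (row=6, col=6), (row=7, col=3), (row=7, col=5)
  Distance 12: (row=5, col=0), (row=5, col=8), (row=7, col=4), (row=7, col=6), (row=8, col=3), (row=8, col=5)
  Distance 13: (row=6, col=0), (row=7, col=7), (row=8, col=4), (row=8, col=6), (row=9, col=5)
  Distance 14: (row=7, col=0), (row=7, col=8), (row=8, col=7), (row=9, col=4), (row=9, col=6)
  Distance 15: (row=8, col=0), (row=8, col=8), (row=9, col=7)
  Distance 16: (row=8, col=1), (row=9, col=0)
Total reachable: 65 (grid has 66 open cells total)

Answer: Reachable cells: 65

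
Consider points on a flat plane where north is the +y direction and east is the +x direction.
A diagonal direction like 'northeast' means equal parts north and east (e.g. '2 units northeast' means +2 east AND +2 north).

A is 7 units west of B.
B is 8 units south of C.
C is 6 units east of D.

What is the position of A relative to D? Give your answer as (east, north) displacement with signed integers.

Place D at the origin (east=0, north=0).
  C is 6 units east of D: delta (east=+6, north=+0); C at (east=6, north=0).
  B is 8 units south of C: delta (east=+0, north=-8); B at (east=6, north=-8).
  A is 7 units west of B: delta (east=-7, north=+0); A at (east=-1, north=-8).
Therefore A relative to D: (east=-1, north=-8).

Answer: A is at (east=-1, north=-8) relative to D.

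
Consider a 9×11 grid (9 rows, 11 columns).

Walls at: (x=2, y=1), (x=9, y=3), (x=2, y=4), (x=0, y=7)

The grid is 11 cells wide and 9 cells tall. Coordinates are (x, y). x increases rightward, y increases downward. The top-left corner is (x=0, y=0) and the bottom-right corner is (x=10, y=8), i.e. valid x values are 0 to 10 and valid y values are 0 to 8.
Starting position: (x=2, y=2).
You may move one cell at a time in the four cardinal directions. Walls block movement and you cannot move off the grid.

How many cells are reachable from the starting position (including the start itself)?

BFS flood-fill from (x=2, y=2):
  Distance 0: (x=2, y=2)
  Distance 1: (x=1, y=2), (x=3, y=2), (x=2, y=3)
  Distance 2: (x=1, y=1), (x=3, y=1), (x=0, y=2), (x=4, y=2), (x=1, y=3), (x=3, y=3)
  Distance 3: (x=1, y=0), (x=3, y=0), (x=0, y=1), (x=4, y=1), (x=5, y=2), (x=0, y=3), (x=4, y=3), (x=1, y=4), (x=3, y=4)
  Distance 4: (x=0, y=0), (x=2, y=0), (x=4, y=0), (x=5, y=1), (x=6, y=2), (x=5, y=3), (x=0, y=4), (x=4, y=4), (x=1, y=5), (x=3, y=5)
  Distance 5: (x=5, y=0), (x=6, y=1), (x=7, y=2), (x=6, y=3), (x=5, y=4), (x=0, y=5), (x=2, y=5), (x=4, y=5), (x=1, y=6), (x=3, y=6)
  Distance 6: (x=6, y=0), (x=7, y=1), (x=8, y=2), (x=7, y=3), (x=6, y=4), (x=5, y=5), (x=0, y=6), (x=2, y=6), (x=4, y=6), (x=1, y=7), (x=3, y=7)
  Distance 7: (x=7, y=0), (x=8, y=1), (x=9, y=2), (x=8, y=3), (x=7, y=4), (x=6, y=5), (x=5, y=6), (x=2, y=7), (x=4, y=7), (x=1, y=8), (x=3, y=8)
  Distance 8: (x=8, y=0), (x=9, y=1), (x=10, y=2), (x=8, y=4), (x=7, y=5), (x=6, y=6), (x=5, y=7), (x=0, y=8), (x=2, y=8), (x=4, y=8)
  Distance 9: (x=9, y=0), (x=10, y=1), (x=10, y=3), (x=9, y=4), (x=8, y=5), (x=7, y=6), (x=6, y=7), (x=5, y=8)
  Distance 10: (x=10, y=0), (x=10, y=4), (x=9, y=5), (x=8, y=6), (x=7, y=7), (x=6, y=8)
  Distance 11: (x=10, y=5), (x=9, y=6), (x=8, y=7), (x=7, y=8)
  Distance 12: (x=10, y=6), (x=9, y=7), (x=8, y=8)
  Distance 13: (x=10, y=7), (x=9, y=8)
  Distance 14: (x=10, y=8)
Total reachable: 95 (grid has 95 open cells total)

Answer: Reachable cells: 95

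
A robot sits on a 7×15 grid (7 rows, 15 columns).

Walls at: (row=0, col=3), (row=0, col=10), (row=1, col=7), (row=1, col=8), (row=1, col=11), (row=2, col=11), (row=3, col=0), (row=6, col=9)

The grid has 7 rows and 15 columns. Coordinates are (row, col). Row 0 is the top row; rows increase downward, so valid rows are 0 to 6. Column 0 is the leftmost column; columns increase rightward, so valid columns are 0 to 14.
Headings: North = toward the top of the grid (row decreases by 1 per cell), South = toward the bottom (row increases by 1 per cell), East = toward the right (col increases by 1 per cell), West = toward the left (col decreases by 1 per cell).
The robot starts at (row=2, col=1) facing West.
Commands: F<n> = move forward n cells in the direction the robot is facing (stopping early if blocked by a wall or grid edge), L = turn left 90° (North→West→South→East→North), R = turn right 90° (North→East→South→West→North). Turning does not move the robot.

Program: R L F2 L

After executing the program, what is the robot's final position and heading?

Start: (row=2, col=1), facing West
  R: turn right, now facing North
  L: turn left, now facing West
  F2: move forward 1/2 (blocked), now at (row=2, col=0)
  L: turn left, now facing South
Final: (row=2, col=0), facing South

Answer: Final position: (row=2, col=0), facing South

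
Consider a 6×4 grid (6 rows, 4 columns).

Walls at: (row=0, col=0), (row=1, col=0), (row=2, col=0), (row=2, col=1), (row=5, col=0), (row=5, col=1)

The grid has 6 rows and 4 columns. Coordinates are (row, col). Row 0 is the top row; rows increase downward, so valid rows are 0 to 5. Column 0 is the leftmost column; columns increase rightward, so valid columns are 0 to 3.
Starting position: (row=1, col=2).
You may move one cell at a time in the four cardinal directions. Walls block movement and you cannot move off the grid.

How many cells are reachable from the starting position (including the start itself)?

BFS flood-fill from (row=1, col=2):
  Distance 0: (row=1, col=2)
  Distance 1: (row=0, col=2), (row=1, col=1), (row=1, col=3), (row=2, col=2)
  Distance 2: (row=0, col=1), (row=0, col=3), (row=2, col=3), (row=3, col=2)
  Distance 3: (row=3, col=1), (row=3, col=3), (row=4, col=2)
  Distance 4: (row=3, col=0), (row=4, col=1), (row=4, col=3), (row=5, col=2)
  Distance 5: (row=4, col=0), (row=5, col=3)
Total reachable: 18 (grid has 18 open cells total)

Answer: Reachable cells: 18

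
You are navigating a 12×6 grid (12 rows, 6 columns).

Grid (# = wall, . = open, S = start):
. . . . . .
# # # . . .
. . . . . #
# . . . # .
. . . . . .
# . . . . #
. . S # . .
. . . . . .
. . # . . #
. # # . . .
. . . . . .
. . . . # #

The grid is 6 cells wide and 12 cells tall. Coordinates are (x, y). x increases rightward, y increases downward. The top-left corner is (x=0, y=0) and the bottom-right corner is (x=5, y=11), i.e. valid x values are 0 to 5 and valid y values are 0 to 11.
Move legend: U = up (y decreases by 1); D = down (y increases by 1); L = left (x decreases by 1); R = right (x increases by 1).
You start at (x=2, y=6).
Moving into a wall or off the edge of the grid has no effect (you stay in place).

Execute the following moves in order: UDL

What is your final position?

Answer: Final position: (x=1, y=6)

Derivation:
Start: (x=2, y=6)
  U (up): (x=2, y=6) -> (x=2, y=5)
  D (down): (x=2, y=5) -> (x=2, y=6)
  L (left): (x=2, y=6) -> (x=1, y=6)
Final: (x=1, y=6)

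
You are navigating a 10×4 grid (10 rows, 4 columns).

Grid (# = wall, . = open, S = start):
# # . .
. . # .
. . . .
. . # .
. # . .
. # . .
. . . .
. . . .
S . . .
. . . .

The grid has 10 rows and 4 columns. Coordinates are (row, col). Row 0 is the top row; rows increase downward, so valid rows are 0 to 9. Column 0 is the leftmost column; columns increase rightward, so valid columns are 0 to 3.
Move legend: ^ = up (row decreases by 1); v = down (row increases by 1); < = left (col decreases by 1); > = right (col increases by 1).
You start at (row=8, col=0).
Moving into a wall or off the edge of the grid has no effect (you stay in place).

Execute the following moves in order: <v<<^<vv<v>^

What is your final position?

Start: (row=8, col=0)
  < (left): blocked, stay at (row=8, col=0)
  v (down): (row=8, col=0) -> (row=9, col=0)
  < (left): blocked, stay at (row=9, col=0)
  < (left): blocked, stay at (row=9, col=0)
  ^ (up): (row=9, col=0) -> (row=8, col=0)
  < (left): blocked, stay at (row=8, col=0)
  v (down): (row=8, col=0) -> (row=9, col=0)
  v (down): blocked, stay at (row=9, col=0)
  < (left): blocked, stay at (row=9, col=0)
  v (down): blocked, stay at (row=9, col=0)
  > (right): (row=9, col=0) -> (row=9, col=1)
  ^ (up): (row=9, col=1) -> (row=8, col=1)
Final: (row=8, col=1)

Answer: Final position: (row=8, col=1)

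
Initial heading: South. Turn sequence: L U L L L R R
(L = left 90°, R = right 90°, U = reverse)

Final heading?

Start: South
  L (left (90° counter-clockwise)) -> East
  U (U-turn (180°)) -> West
  L (left (90° counter-clockwise)) -> South
  L (left (90° counter-clockwise)) -> East
  L (left (90° counter-clockwise)) -> North
  R (right (90° clockwise)) -> East
  R (right (90° clockwise)) -> South
Final: South

Answer: Final heading: South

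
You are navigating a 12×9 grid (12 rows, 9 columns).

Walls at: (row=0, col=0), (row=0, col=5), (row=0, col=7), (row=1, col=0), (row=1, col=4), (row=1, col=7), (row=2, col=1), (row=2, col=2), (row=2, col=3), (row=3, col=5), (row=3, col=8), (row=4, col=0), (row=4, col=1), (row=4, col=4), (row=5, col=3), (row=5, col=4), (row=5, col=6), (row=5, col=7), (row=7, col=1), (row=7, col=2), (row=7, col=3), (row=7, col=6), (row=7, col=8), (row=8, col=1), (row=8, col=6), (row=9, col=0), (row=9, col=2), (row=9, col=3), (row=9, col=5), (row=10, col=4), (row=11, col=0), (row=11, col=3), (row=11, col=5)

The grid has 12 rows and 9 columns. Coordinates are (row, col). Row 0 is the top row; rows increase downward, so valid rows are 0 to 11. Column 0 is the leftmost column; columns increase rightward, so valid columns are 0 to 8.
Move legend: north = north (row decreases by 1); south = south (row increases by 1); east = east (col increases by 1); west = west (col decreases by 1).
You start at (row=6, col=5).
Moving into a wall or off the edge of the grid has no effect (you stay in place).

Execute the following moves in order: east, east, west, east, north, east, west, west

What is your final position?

Start: (row=6, col=5)
  east (east): (row=6, col=5) -> (row=6, col=6)
  east (east): (row=6, col=6) -> (row=6, col=7)
  west (west): (row=6, col=7) -> (row=6, col=6)
  east (east): (row=6, col=6) -> (row=6, col=7)
  north (north): blocked, stay at (row=6, col=7)
  east (east): (row=6, col=7) -> (row=6, col=8)
  west (west): (row=6, col=8) -> (row=6, col=7)
  west (west): (row=6, col=7) -> (row=6, col=6)
Final: (row=6, col=6)

Answer: Final position: (row=6, col=6)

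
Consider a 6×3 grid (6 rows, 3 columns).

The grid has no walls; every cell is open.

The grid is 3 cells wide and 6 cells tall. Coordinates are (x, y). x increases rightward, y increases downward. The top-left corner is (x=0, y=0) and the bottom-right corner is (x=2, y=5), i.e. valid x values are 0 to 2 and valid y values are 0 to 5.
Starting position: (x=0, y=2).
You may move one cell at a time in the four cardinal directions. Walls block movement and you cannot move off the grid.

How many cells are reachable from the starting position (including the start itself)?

BFS flood-fill from (x=0, y=2):
  Distance 0: (x=0, y=2)
  Distance 1: (x=0, y=1), (x=1, y=2), (x=0, y=3)
  Distance 2: (x=0, y=0), (x=1, y=1), (x=2, y=2), (x=1, y=3), (x=0, y=4)
  Distance 3: (x=1, y=0), (x=2, y=1), (x=2, y=3), (x=1, y=4), (x=0, y=5)
  Distance 4: (x=2, y=0), (x=2, y=4), (x=1, y=5)
  Distance 5: (x=2, y=5)
Total reachable: 18 (grid has 18 open cells total)

Answer: Reachable cells: 18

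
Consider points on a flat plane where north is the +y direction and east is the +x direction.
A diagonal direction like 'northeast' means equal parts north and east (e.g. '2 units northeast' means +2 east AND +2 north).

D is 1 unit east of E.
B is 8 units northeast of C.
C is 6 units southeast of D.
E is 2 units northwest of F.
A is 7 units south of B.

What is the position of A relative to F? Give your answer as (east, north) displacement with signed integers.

Answer: A is at (east=13, north=-3) relative to F.

Derivation:
Place F at the origin (east=0, north=0).
  E is 2 units northwest of F: delta (east=-2, north=+2); E at (east=-2, north=2).
  D is 1 unit east of E: delta (east=+1, north=+0); D at (east=-1, north=2).
  C is 6 units southeast of D: delta (east=+6, north=-6); C at (east=5, north=-4).
  B is 8 units northeast of C: delta (east=+8, north=+8); B at (east=13, north=4).
  A is 7 units south of B: delta (east=+0, north=-7); A at (east=13, north=-3).
Therefore A relative to F: (east=13, north=-3).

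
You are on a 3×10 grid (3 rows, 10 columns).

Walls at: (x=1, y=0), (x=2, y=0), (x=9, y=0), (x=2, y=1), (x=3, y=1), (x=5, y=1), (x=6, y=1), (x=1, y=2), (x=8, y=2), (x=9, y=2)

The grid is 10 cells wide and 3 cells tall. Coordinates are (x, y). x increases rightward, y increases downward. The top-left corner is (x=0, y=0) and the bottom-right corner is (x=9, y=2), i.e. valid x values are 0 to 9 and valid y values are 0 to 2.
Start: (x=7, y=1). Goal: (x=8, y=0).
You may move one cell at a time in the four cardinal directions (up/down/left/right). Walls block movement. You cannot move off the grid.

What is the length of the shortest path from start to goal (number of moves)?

BFS from (x=7, y=1) until reaching (x=8, y=0):
  Distance 0: (x=7, y=1)
  Distance 1: (x=7, y=0), (x=8, y=1), (x=7, y=2)
  Distance 2: (x=6, y=0), (x=8, y=0), (x=9, y=1), (x=6, y=2)  <- goal reached here
One shortest path (2 moves): (x=7, y=1) -> (x=8, y=1) -> (x=8, y=0)

Answer: Shortest path length: 2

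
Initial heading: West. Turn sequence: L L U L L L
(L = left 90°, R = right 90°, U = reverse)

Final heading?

Start: West
  L (left (90° counter-clockwise)) -> South
  L (left (90° counter-clockwise)) -> East
  U (U-turn (180°)) -> West
  L (left (90° counter-clockwise)) -> South
  L (left (90° counter-clockwise)) -> East
  L (left (90° counter-clockwise)) -> North
Final: North

Answer: Final heading: North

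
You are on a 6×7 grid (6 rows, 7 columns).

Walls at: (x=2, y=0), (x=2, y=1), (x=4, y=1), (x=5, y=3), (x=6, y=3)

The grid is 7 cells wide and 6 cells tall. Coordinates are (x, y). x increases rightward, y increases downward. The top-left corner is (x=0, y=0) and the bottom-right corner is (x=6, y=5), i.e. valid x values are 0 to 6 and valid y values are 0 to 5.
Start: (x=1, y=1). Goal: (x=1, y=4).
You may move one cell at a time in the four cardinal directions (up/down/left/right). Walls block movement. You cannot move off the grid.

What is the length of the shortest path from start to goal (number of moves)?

Answer: Shortest path length: 3

Derivation:
BFS from (x=1, y=1) until reaching (x=1, y=4):
  Distance 0: (x=1, y=1)
  Distance 1: (x=1, y=0), (x=0, y=1), (x=1, y=2)
  Distance 2: (x=0, y=0), (x=0, y=2), (x=2, y=2), (x=1, y=3)
  Distance 3: (x=3, y=2), (x=0, y=3), (x=2, y=3), (x=1, y=4)  <- goal reached here
One shortest path (3 moves): (x=1, y=1) -> (x=1, y=2) -> (x=1, y=3) -> (x=1, y=4)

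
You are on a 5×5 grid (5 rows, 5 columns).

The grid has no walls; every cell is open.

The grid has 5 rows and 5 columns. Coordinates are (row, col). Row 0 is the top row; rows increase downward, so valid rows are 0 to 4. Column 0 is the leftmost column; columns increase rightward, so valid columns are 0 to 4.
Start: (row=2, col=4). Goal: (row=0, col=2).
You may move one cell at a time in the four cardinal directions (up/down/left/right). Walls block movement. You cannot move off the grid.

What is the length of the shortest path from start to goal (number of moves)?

Answer: Shortest path length: 4

Derivation:
BFS from (row=2, col=4) until reaching (row=0, col=2):
  Distance 0: (row=2, col=4)
  Distance 1: (row=1, col=4), (row=2, col=3), (row=3, col=4)
  Distance 2: (row=0, col=4), (row=1, col=3), (row=2, col=2), (row=3, col=3), (row=4, col=4)
  Distance 3: (row=0, col=3), (row=1, col=2), (row=2, col=1), (row=3, col=2), (row=4, col=3)
  Distance 4: (row=0, col=2), (row=1, col=1), (row=2, col=0), (row=3, col=1), (row=4, col=2)  <- goal reached here
One shortest path (4 moves): (row=2, col=4) -> (row=2, col=3) -> (row=2, col=2) -> (row=1, col=2) -> (row=0, col=2)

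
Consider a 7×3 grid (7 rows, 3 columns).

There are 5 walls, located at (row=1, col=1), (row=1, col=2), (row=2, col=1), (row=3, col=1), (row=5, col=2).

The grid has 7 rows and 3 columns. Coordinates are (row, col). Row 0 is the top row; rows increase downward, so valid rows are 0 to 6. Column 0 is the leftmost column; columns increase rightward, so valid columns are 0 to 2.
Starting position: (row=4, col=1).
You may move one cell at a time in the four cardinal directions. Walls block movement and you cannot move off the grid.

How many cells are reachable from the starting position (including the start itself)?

Answer: Reachable cells: 16

Derivation:
BFS flood-fill from (row=4, col=1):
  Distance 0: (row=4, col=1)
  Distance 1: (row=4, col=0), (row=4, col=2), (row=5, col=1)
  Distance 2: (row=3, col=0), (row=3, col=2), (row=5, col=0), (row=6, col=1)
  Distance 3: (row=2, col=0), (row=2, col=2), (row=6, col=0), (row=6, col=2)
  Distance 4: (row=1, col=0)
  Distance 5: (row=0, col=0)
  Distance 6: (row=0, col=1)
  Distance 7: (row=0, col=2)
Total reachable: 16 (grid has 16 open cells total)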